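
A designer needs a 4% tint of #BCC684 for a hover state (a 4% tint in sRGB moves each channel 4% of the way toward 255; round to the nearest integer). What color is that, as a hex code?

#BCC684 is rgb(188, 198, 132).
A 4% tint moves each channel 4% toward 255:
  R: 188 + 2.68 = 190.68 → 191
  G: 198 + 0.04×(255−198) = 198 + 2.28 = 200.28 → 200
  B: 132 + 0.04×(255−132) = 132 + 4.92 = 136.92 → 137
rgb(191, 200, 137) = #BFC889.

#BFC889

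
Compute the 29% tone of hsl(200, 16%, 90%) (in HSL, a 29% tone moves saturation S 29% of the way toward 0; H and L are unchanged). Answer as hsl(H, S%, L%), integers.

S moves 29% from 16 toward 0: 16 − 4.64 = 11.36 → 11.
H and L are unchanged.

hsl(200, 11%, 90%)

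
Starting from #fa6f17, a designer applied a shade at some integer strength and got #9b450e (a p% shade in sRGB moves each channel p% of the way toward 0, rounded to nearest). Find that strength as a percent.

#fa6f17 is rgb(250, 111, 23); #9b450e is rgb(155, 69, 14).
On the R channel (widest range): 155 ≈ 250 + (p/100)(0 − 250), so p ≈ 100×(155 − 250)/(0 − 250) = -9500/-250 = 38.00.
p = 38 reproduces all three channels after rounding.

38%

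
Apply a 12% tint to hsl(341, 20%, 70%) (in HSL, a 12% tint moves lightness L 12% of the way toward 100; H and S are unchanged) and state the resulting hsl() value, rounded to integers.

hsl(341, 20%, 74%)

L moves 12% from 70 toward 100: 70 + 3.6 = 73.6 → 74.
H and S are unchanged.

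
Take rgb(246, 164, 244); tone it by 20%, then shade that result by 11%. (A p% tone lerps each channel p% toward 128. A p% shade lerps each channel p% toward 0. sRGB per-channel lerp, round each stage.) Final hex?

Lerp each channel 20% toward 128:
  R: 246 + 0.2×(128−246) = 246 − 23.6 = 222.4 → 222
  G: 164 + 0.2×(128−164) = 164 − 7.2 = 156.8 → 157
  B: 244 − 23.2 = 220.8 → 221
After the tone: rgb(222, 157, 221) = #de9ddd.
Lerp each channel 11% toward 0:
  R: 222 + 0.11×(0−222) = 222 − 24.42 = 197.58 → 198
  G: 157 + 0.11×(0−157) = 157 − 17.27 = 139.73 → 140
  B: 221 + 0.11×(0−221) = 221 − 24.31 = 196.69 → 197
rgb(198, 140, 197) = #c68cc5.

#c68cc5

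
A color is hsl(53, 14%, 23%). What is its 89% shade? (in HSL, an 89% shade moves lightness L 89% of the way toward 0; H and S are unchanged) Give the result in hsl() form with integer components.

hsl(53, 14%, 3%)

L moves 89% from 23 toward 0: 23 − 20.47 = 2.53 → 3.
H and S are unchanged.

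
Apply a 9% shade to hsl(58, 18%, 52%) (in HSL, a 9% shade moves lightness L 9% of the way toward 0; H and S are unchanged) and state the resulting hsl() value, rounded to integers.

L moves 9% from 52 toward 0: 52 − 4.68 = 47.32 → 47.
H and S are unchanged.

hsl(58, 18%, 47%)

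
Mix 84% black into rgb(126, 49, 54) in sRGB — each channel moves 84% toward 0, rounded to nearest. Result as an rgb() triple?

rgb(20, 8, 9)

An 84% shade moves each channel 84% toward 0:
  R: 126 − 105.84 = 20.16 → 20
  G: 49 − 41.16 = 7.84 → 8
  B: 54 − 45.36 = 8.64 → 9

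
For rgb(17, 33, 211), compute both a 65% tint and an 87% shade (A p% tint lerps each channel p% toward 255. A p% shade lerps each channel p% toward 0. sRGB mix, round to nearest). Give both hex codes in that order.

65% tint:
  R: 17 + 154.7 = 171.7 → 172
  G: 33 + 0.65×(255−33) = 33 + 144.3 = 177.3 → 177
  B: 211 + 0.65×(255−211) = 211 + 28.6 = 239.6 → 240
  → #ACB1F0
87% shade:
  R: 17 + 0.87×(0−17) = 17 − 14.79 = 2.21 → 2
  G: 33 − 28.71 = 4.29 → 4
  B: 211 − 183.57 = 27.43 → 27
  → #02041B

#ACB1F0, #02041B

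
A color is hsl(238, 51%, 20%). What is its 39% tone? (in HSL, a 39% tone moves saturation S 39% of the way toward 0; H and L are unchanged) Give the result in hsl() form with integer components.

S moves 39% from 51 toward 0: 51 − 19.89 = 31.11 → 31.
H and L are unchanged.

hsl(238, 31%, 20%)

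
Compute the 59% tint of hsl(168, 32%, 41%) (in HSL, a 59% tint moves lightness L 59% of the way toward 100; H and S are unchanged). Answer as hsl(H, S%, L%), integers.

L moves 59% from 41 toward 100: 41 + 34.81 = 75.81 → 76.
H and S are unchanged.

hsl(168, 32%, 76%)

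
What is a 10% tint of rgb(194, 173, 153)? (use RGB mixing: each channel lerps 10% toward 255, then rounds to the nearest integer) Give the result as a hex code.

#c8b5a3

Per channel, c → c + 0.1(255 − c):
  R: 194 + 0.1×(255−194) = 194 + 6.1 = 200.1 → 200
  G: 173 + 8.2 = 181.2 → 181
  B: 153 + 0.1×(255−153) = 153 + 10.2 = 163.2 → 163
rgb(200, 181, 163) = #c8b5a3.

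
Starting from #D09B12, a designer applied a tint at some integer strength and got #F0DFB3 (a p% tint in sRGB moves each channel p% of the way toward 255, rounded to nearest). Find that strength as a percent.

68%

#D09B12 is rgb(208, 155, 18); #F0DFB3 is rgb(240, 223, 179).
On the B channel (widest range): 179 ≈ 18 + (p/100)(255 − 18), so p ≈ 100×(179 − 18)/(255 − 18) = 16100/237 = 67.93.
p = 68 reproduces all three channels after rounding.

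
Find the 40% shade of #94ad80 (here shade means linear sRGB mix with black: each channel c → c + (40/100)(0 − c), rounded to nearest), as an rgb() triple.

rgb(89, 104, 77)

#94ad80 is rgb(148, 173, 128).
Per channel, c → c + 0.4(0 − c):
  R: 148 + 0.4×(0−148) = 148 − 59.2 = 88.8 → 89
  G: 173 + 0.4×(0−173) = 173 − 69.2 = 103.8 → 104
  B: 128 − 51.2 = 76.8 → 77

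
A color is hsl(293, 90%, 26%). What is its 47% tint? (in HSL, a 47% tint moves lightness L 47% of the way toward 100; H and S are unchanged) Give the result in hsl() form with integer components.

hsl(293, 90%, 61%)

L moves 47% from 26 toward 100: 26 + 34.78 = 60.78 → 61.
H and S are unchanged.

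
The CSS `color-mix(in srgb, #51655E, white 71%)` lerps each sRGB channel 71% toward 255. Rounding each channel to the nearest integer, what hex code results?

#CDD2D0

#51655E is rgb(81, 101, 94).
A 71% tint moves each channel 71% toward 255:
  R: 81 + 123.54 = 204.54 → 205
  G: 101 + 109.34 = 210.34 → 210
  B: 94 + 114.31 = 208.31 → 208
rgb(205, 210, 208) = #CDD2D0.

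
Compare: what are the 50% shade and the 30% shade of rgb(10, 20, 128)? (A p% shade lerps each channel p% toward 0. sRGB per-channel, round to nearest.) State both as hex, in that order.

50% shade:
  R: 10 + 0.5×(0−10) = 10 − 5 = 5 → 5
  G: 20 + 0.5×(0−20) = 20 − 10 = 10 → 10
  B: 128 − 64 = 64 → 64
  → #050A40
30% shade:
  R: 10 + 0.3×(0−10) = 10 − 3 = 7 → 7
  G: 20 + 0.3×(0−20) = 20 − 6 = 14 → 14
  B: 128 + 0.3×(0−128) = 128 − 38.4 = 89.6 → 90
  → #070E5A

#050A40, #070E5A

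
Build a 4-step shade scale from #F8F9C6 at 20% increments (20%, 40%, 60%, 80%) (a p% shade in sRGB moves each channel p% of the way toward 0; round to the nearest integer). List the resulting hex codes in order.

#F8F9C6 is rgb(248, 249, 198).
20%: (248 − 49.6 = 198.4→198, 249 − 49.8 = 199.2→199, 198 − 39.6 = 158.4→158) → #C6C79E
40%: (248 − 99.2 = 148.8→149, 249 − 99.6 = 149.4→149, 198 − 79.2 = 118.8→119) → #959577
60%: (248 − 148.8 = 99.2→99, 249 − 149.4 = 99.6→100, 198 − 118.8 = 79.2→79) → #63644F
80%: (248 − 198.4 = 49.6→50, 249 − 199.2 = 49.8→50, 198 − 158.4 = 39.6→40) → #323228

#C6C79E, #959577, #63644F, #323228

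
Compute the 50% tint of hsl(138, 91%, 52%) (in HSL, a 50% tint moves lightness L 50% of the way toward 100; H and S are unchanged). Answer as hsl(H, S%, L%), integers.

L moves 50% from 52 toward 100: 52 + 24 = 76 → 76.
H and S are unchanged.

hsl(138, 91%, 76%)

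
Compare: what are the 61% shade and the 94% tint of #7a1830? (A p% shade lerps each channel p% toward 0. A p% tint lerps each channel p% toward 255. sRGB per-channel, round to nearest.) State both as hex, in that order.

#7a1830 is rgb(122, 24, 48).
61% shade:
  R: 122 + 0.61×(0−122) = 122 − 74.42 = 47.58 → 48
  G: 24 − 14.64 = 9.36 → 9
  B: 48 + 0.61×(0−48) = 48 − 29.28 = 18.72 → 19
  → #300913
94% tint:
  R: 122 + 0.94×(255−122) = 122 + 125.02 = 247.02 → 247
  G: 24 + 0.94×(255−24) = 24 + 217.14 = 241.14 → 241
  B: 48 + 0.94×(255−48) = 48 + 194.58 = 242.58 → 243
  → #f7f1f3

#300913, #f7f1f3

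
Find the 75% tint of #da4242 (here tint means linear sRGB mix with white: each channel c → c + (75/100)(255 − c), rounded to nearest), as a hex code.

#f6d0d0

#da4242 is rgb(218, 66, 66).
Per channel, c → c + 0.75(255 − c):
  R: 218 + 0.75×(255−218) = 218 + 27.75 = 245.75 → 246
  G: 66 + 141.75 = 207.75 → 208
  B: 66 + 0.75×(255−66) = 66 + 141.75 = 207.75 → 208
rgb(246, 208, 208) = #f6d0d0.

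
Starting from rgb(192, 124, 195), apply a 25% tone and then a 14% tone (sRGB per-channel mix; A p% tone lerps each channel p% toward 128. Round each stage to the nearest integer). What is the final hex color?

#A97DAB

Lerp each channel 25% toward 128:
  R: 192 + 0.25×(128−192) = 192 − 16 = 176 → 176
  G: 124 + 0.25×(128−124) = 124 + 1 = 125 → 125
  B: 195 − 16.75 = 178.25 → 178
After the tone: rgb(176, 125, 178) = #B07DB2.
A 14% tone moves each channel 14% toward 128:
  R: 176 − 6.72 = 169.28 → 169
  G: 125 + 0.42 = 125.42 → 125
  B: 178 − 7 = 171 → 171
rgb(169, 125, 171) = #A97DAB.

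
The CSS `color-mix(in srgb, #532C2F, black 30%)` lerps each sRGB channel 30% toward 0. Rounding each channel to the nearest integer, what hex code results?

#532C2F is rgb(83, 44, 47).
A 30% shade moves each channel 30% toward 0:
  R: 83 − 24.9 = 58.1 → 58
  G: 44 + 0.3×(0−44) = 44 − 13.2 = 30.8 → 31
  B: 47 + 0.3×(0−47) = 47 − 14.1 = 32.9 → 33
rgb(58, 31, 33) = #3A1F21.

#3A1F21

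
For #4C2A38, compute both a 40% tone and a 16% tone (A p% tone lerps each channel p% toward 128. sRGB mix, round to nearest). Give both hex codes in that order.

#4C2A38 is rgb(76, 42, 56).
40% tone:
  R: 76 + 0.4×(128−76) = 76 + 20.8 = 96.8 → 97
  G: 42 + 0.4×(128−42) = 42 + 34.4 = 76.4 → 76
  B: 56 + 0.4×(128−56) = 56 + 28.8 = 84.8 → 85
  → #614C55
16% tone:
  R: 76 + 0.16×(128−76) = 76 + 8.32 = 84.32 → 84
  G: 42 + 13.76 = 55.76 → 56
  B: 56 + 0.16×(128−56) = 56 + 11.52 = 67.52 → 68
  → #543844

#614C55, #543844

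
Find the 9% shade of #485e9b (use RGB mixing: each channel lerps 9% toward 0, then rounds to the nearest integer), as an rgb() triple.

rgb(66, 86, 141)

#485e9b is rgb(72, 94, 155).
A 9% shade moves each channel 9% toward 0:
  R: 72 + 0.09×(0−72) = 72 − 6.48 = 65.52 → 66
  G: 94 − 8.46 = 85.54 → 86
  B: 155 − 13.95 = 141.05 → 141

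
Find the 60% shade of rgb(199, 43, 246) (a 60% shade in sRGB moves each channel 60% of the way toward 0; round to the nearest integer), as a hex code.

Per channel, c → c + 0.6(0 − c):
  R: 199 + 0.6×(0−199) = 199 − 119.4 = 79.6 → 80
  G: 43 − 25.8 = 17.2 → 17
  B: 246 − 147.6 = 98.4 → 98
rgb(80, 17, 98) = #501162.

#501162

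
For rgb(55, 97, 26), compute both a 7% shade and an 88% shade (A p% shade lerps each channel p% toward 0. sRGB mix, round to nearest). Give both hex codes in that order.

#335a18, #070c03

7% shade:
  R: 55 + 0.07×(0−55) = 55 − 3.85 = 51.15 → 51
  G: 97 + 0.07×(0−97) = 97 − 6.79 = 90.21 → 90
  B: 26 − 1.82 = 24.18 → 24
  → #335a18
88% shade:
  R: 55 − 48.4 = 6.6 → 7
  G: 97 + 0.88×(0−97) = 97 − 85.36 = 11.64 → 12
  B: 26 + 0.88×(0−26) = 26 − 22.88 = 3.12 → 3
  → #070c03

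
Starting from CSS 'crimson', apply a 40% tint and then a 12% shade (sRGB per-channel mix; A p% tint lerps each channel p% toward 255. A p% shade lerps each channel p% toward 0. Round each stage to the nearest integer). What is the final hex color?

CSS crimson is rgb(220, 20, 60).
Per channel, c → c + 0.4(255 − c):
  R: 220 + 0.4×(255−220) = 220 + 14 = 234 → 234
  G: 20 + 94 = 114 → 114
  B: 60 + 78 = 138 → 138
After the tint: rgb(234, 114, 138) = #ea728a.
Per channel, c → c + 0.12(0 − c):
  R: 234 − 28.08 = 205.92 → 206
  G: 114 − 13.68 = 100.32 → 100
  B: 138 + 0.12×(0−138) = 138 − 16.56 = 121.44 → 121
rgb(206, 100, 121) = #ce6479.

#ce6479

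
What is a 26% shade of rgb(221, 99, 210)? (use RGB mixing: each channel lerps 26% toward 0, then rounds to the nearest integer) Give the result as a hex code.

A 26% shade moves each channel 26% toward 0:
  R: 221 + 0.26×(0−221) = 221 − 57.46 = 163.54 → 164
  G: 99 + 0.26×(0−99) = 99 − 25.74 = 73.26 → 73
  B: 210 − 54.6 = 155.4 → 155
rgb(164, 73, 155) = #a4499b.

#a4499b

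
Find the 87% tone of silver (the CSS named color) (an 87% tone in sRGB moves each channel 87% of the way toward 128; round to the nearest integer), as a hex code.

#888888

CSS silver is rgb(192, 192, 192).
Per channel, c → c + 0.87(128 − c):
  R: 192 + 0.87×(128−192) = 192 − 55.68 = 136.32 → 136
  G: 192 + 0.87×(128−192) = 192 − 55.68 = 136.32 → 136
  B: 192 + 0.87×(128−192) = 192 − 55.68 = 136.32 → 136
rgb(136, 136, 136) = #888888.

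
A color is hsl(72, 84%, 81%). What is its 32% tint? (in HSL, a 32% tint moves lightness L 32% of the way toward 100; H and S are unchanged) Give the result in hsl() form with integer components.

L moves 32% from 81 toward 100: 81 + 6.08 = 87.08 → 87.
H and S are unchanged.

hsl(72, 84%, 87%)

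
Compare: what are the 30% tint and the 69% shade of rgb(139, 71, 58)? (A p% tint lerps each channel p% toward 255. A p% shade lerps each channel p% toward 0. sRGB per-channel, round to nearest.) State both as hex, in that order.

30% tint:
  R: 139 + 34.8 = 173.8 → 174
  G: 71 + 0.3×(255−71) = 71 + 55.2 = 126.2 → 126
  B: 58 + 0.3×(255−58) = 58 + 59.1 = 117.1 → 117
  → #ae7e75
69% shade:
  R: 139 − 95.91 = 43.09 → 43
  G: 71 + 0.69×(0−71) = 71 − 48.99 = 22.01 → 22
  B: 58 − 40.02 = 17.98 → 18
  → #2b1612

#ae7e75, #2b1612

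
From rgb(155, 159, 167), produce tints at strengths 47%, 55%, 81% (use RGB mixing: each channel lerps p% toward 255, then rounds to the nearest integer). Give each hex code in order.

#CACCD0, #D2D4D7, #ECEDEE

47%: (155 + 47 = 202→202, 159 + 45.12 = 204.12→204, 167 + 41.36 = 208.36→208) → #CACCD0
55%: (155 + 55 = 210→210, 159 + 52.8 = 211.8→212, 167 + 48.4 = 215.4→215) → #D2D4D7
81%: (155 + 81 = 236→236, 159 + 77.76 = 236.76→237, 167 + 71.28 = 238.28→238) → #ECEDEE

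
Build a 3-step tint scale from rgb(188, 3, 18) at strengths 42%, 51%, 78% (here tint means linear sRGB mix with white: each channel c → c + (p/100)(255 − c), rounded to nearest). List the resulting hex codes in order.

#d86d76, #de848b, #f0c8cb

42%: (188 + 28.14 = 216.14→216, 3 + 105.84 = 108.84→109, 18 + 99.54 = 117.54→118) → #d86d76
51%: (188 + 34.17 = 222.17→222, 3 + 128.52 = 131.52→132, 18 + 120.87 = 138.87→139) → #de848b
78%: (188 + 52.26 = 240.26→240, 3 + 196.56 = 199.56→200, 18 + 184.86 = 202.86→203) → #f0c8cb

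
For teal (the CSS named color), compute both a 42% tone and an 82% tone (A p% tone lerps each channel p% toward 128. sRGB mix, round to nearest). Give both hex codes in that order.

CSS teal is rgb(0, 128, 128).
42% tone:
  R: 0 + 0.42×(128−0) = 0 + 53.76 = 53.76 → 54
  G: 128 + 0.42×(128−128) = 128 + 0 = 128 → 128
  B: 128 + 0.42×(128−128) = 128 + 0 = 128 → 128
  → #368080
82% tone:
  R: 0 + 0.82×(128−0) = 0 + 104.96 = 104.96 → 105
  G: 128 + 0.82×(128−128) = 128 + 0 = 128 → 128
  B: 128 + 0.82×(128−128) = 128 + 0 = 128 → 128
  → #698080

#368080, #698080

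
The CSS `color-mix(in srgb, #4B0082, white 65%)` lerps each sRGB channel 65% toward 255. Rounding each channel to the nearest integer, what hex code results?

#C0A6D3

#4B0082 is rgb(75, 0, 130).
Lerp each channel 65% toward 255:
  R: 75 + 0.65×(255−75) = 75 + 117 = 192 → 192
  G: 0 + 165.75 = 165.75 → 166
  B: 130 + 0.65×(255−130) = 130 + 81.25 = 211.25 → 211
rgb(192, 166, 211) = #C0A6D3.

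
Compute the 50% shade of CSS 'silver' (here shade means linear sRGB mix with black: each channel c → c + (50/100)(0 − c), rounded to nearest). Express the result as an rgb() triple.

rgb(96, 96, 96)

CSS silver is rgb(192, 192, 192).
A 50% shade moves each channel 50% toward 0:
  R: 192 + 0.5×(0−192) = 192 − 96 = 96 → 96
  G: 192 − 96 = 96 → 96
  B: 192 + 0.5×(0−192) = 192 − 96 = 96 → 96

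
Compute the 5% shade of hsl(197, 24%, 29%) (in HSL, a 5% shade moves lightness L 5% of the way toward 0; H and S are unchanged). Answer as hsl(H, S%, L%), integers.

L moves 5% from 29 toward 0: 29 − 1.45 = 27.55 → 28.
H and S are unchanged.

hsl(197, 24%, 28%)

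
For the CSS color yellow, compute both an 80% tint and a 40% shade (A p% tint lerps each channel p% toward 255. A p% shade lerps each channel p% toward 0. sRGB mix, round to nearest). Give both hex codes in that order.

#ffffcc, #999900

CSS yellow is rgb(255, 255, 0).
80% tint:
  R: 255 + 0 = 255 → 255
  G: 255 + 0.8×(255−255) = 255 + 0 = 255 → 255
  B: 0 + 0.8×(255−0) = 0 + 204 = 204 → 204
  → #ffffcc
40% shade:
  R: 255 − 102 = 153 → 153
  G: 255 − 102 = 153 → 153
  B: 0 + 0.4×(0−0) = 0 + 0 = 0 → 0
  → #999900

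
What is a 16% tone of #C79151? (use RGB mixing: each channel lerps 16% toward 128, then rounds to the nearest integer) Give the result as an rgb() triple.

#C79151 is rgb(199, 145, 81).
Lerp each channel 16% toward 128:
  R: 199 + 0.16×(128−199) = 199 − 11.36 = 187.64 → 188
  G: 145 + 0.16×(128−145) = 145 − 2.72 = 142.28 → 142
  B: 81 + 0.16×(128−81) = 81 + 7.52 = 88.52 → 89

rgb(188, 142, 89)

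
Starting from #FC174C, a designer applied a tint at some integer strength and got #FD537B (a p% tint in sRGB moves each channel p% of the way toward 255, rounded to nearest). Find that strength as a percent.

26%

#FC174C is rgb(252, 23, 76); #FD537B is rgb(253, 83, 123).
On the G channel (widest range): 83 ≈ 23 + (p/100)(255 − 23), so p ≈ 100×(83 − 23)/(255 − 23) = 6000/232 = 25.86.
p = 26 reproduces all three channels after rounding.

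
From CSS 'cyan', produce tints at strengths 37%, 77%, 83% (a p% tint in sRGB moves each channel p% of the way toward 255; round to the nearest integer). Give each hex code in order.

CSS cyan is rgb(0, 255, 255).
37%: (0 + 94.35 = 94.35→94, 255→255, 255→255) → #5effff
77%: (0 + 196.35 = 196.35→196, 255→255, 255→255) → #c4ffff
83%: (0 + 211.65 = 211.65→212, 255→255, 255→255) → #d4ffff

#5effff, #c4ffff, #d4ffff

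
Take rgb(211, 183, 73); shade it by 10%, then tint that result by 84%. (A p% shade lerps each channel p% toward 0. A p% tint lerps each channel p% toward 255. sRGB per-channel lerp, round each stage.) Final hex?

#F5F1E1

Per channel, c → c + 0.1(0 − c):
  R: 211 + 0.1×(0−211) = 211 − 21.1 = 189.9 → 190
  G: 183 + 0.1×(0−183) = 183 − 18.3 = 164.7 → 165
  B: 73 + 0.1×(0−73) = 73 − 7.3 = 65.7 → 66
After the shade: rgb(190, 165, 66) = #BEA542.
Per channel, c → c + 0.84(255 − c):
  R: 190 + 0.84×(255−190) = 190 + 54.6 = 244.6 → 245
  G: 165 + 0.84×(255−165) = 165 + 75.6 = 240.6 → 241
  B: 66 + 0.84×(255−66) = 66 + 158.76 = 224.76 → 225
rgb(245, 241, 225) = #F5F1E1.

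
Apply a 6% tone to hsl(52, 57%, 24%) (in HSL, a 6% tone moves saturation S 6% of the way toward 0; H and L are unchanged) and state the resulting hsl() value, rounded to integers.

S moves 6% from 57 toward 0: 57 − 3.42 = 53.58 → 54.
H and L are unchanged.

hsl(52, 54%, 24%)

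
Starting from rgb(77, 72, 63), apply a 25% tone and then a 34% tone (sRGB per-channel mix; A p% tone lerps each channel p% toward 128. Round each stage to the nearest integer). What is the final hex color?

#676460

Lerp each channel 25% toward 128:
  R: 77 + 0.25×(128−77) = 77 + 12.75 = 89.75 → 90
  G: 72 + 14 = 86 → 86
  B: 63 + 0.25×(128−63) = 63 + 16.25 = 79.25 → 79
After the tone: rgb(90, 86, 79) = #5a564f.
A 34% tone moves each channel 34% toward 128:
  R: 90 + 0.34×(128−90) = 90 + 12.92 = 102.92 → 103
  G: 86 + 0.34×(128−86) = 86 + 14.28 = 100.28 → 100
  B: 79 + 16.66 = 95.66 → 96
rgb(103, 100, 96) = #676460.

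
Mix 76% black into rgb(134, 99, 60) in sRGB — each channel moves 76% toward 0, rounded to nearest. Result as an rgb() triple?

rgb(32, 24, 14)

A 76% shade moves each channel 76% toward 0:
  R: 134 − 101.84 = 32.16 → 32
  G: 99 − 75.24 = 23.76 → 24
  B: 60 + 0.76×(0−60) = 60 − 45.6 = 14.4 → 14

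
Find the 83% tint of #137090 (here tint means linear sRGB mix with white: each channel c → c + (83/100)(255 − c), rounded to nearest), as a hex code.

#D7E7EC

#137090 is rgb(19, 112, 144).
Per channel, c → c + 0.83(255 − c):
  R: 19 + 0.83×(255−19) = 19 + 195.88 = 214.88 → 215
  G: 112 + 0.83×(255−112) = 112 + 118.69 = 230.69 → 231
  B: 144 + 92.13 = 236.13 → 236
rgb(215, 231, 236) = #D7E7EC.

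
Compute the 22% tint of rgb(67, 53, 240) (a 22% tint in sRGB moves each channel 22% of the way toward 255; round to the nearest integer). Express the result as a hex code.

#6c61f3

Lerp each channel 22% toward 255:
  R: 67 + 41.36 = 108.36 → 108
  G: 53 + 0.22×(255−53) = 53 + 44.44 = 97.44 → 97
  B: 240 + 0.22×(255−240) = 240 + 3.3 = 243.3 → 243
rgb(108, 97, 243) = #6c61f3.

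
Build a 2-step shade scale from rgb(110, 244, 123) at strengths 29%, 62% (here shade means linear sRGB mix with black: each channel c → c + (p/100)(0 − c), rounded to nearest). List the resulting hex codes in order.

29%: (110 − 31.9 = 78.1→78, 244 − 70.76 = 173.24→173, 123 − 35.67 = 87.33→87) → #4ead57
62%: (110 − 68.2 = 41.8→42, 244 − 151.28 = 92.72→93, 123 − 76.26 = 46.74→47) → #2a5d2f

#4ead57, #2a5d2f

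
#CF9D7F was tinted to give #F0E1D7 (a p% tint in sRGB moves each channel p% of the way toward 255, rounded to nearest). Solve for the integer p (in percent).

69%

#CF9D7F is rgb(207, 157, 127); #F0E1D7 is rgb(240, 225, 215).
On the B channel (widest range): 215 ≈ 127 + (p/100)(255 − 127), so p ≈ 100×(215 − 127)/(255 − 127) = 8800/128 = 68.75.
p = 69 reproduces all three channels after rounding.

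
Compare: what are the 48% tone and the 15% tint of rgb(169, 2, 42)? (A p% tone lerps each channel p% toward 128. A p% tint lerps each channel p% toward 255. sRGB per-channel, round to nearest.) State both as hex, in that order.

#953e53, #b6284a

48% tone:
  R: 169 − 19.68 = 149.32 → 149
  G: 2 + 0.48×(128−2) = 2 + 60.48 = 62.48 → 62
  B: 42 + 0.48×(128−42) = 42 + 41.28 = 83.28 → 83
  → #953e53
15% tint:
  R: 169 + 12.9 = 181.9 → 182
  G: 2 + 0.15×(255−2) = 2 + 37.95 = 39.95 → 40
  B: 42 + 0.15×(255−42) = 42 + 31.95 = 73.95 → 74
  → #b6284a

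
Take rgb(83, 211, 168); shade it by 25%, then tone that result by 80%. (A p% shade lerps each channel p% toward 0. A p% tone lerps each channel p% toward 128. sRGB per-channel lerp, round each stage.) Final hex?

#738680

Per channel, c → c + 0.25(0 − c):
  R: 83 + 0.25×(0−83) = 83 − 20.75 = 62.25 → 62
  G: 211 − 52.75 = 158.25 → 158
  B: 168 − 42 = 126 → 126
After the shade: rgb(62, 158, 126) = #3E9E7E.
Lerp each channel 80% toward 128:
  R: 62 + 52.8 = 114.8 → 115
  G: 158 − 24 = 134 → 134
  B: 126 + 0.8×(128−126) = 126 + 1.6 = 127.6 → 128
rgb(115, 134, 128) = #738680.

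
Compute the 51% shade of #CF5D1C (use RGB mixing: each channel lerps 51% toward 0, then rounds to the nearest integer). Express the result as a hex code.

#CF5D1C is rgb(207, 93, 28).
Lerp each channel 51% toward 0:
  R: 207 − 105.57 = 101.43 → 101
  G: 93 + 0.51×(0−93) = 93 − 47.43 = 45.57 → 46
  B: 28 + 0.51×(0−28) = 28 − 14.28 = 13.72 → 14
rgb(101, 46, 14) = #652E0E.

#652E0E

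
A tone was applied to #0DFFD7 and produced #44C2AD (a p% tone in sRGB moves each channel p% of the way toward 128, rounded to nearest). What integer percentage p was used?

48%

#0DFFD7 is rgb(13, 255, 215); #44C2AD is rgb(68, 194, 173).
On the G channel (widest range): 194 ≈ 255 + (p/100)(128 − 255), so p ≈ 100×(194 − 255)/(128 − 255) = -6100/-127 = 48.03.
p = 48 reproduces all three channels after rounding.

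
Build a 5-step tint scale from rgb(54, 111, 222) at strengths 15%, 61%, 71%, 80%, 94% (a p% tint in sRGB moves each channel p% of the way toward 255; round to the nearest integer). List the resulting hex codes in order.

15%: (54 + 30.15 = 84.15→84, 111 + 21.6 = 132.6→133, 222 + 4.95 = 226.95→227) → #5485E3
61%: (54 + 122.61 = 176.61→177, 111 + 87.84 = 198.84→199, 222 + 20.13 = 242.13→242) → #B1C7F2
71%: (54 + 142.71 = 196.71→197, 111 + 102.24 = 213.24→213, 222 + 23.43 = 245.43→245) → #C5D5F5
80%: (54 + 160.8 = 214.8→215, 111 + 115.2 = 226.2→226, 222 + 26.4 = 248.4→248) → #D7E2F8
94%: (54 + 188.94 = 242.94→243, 111 + 135.36 = 246.36→246, 222 + 31.02 = 253.02→253) → #F3F6FD

#5485E3, #B1C7F2, #C5D5F5, #D7E2F8, #F3F6FD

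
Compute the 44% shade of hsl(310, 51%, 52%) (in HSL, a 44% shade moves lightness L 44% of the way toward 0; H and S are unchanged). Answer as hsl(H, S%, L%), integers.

hsl(310, 51%, 29%)

L moves 44% from 52 toward 0: 52 − 22.88 = 29.12 → 29.
H and S are unchanged.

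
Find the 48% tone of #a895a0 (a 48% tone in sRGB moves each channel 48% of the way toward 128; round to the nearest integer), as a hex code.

#958b91

#a895a0 is rgb(168, 149, 160).
Lerp each channel 48% toward 128:
  R: 168 − 19.2 = 148.8 → 149
  G: 149 + 0.48×(128−149) = 149 − 10.08 = 138.92 → 139
  B: 160 − 15.36 = 144.64 → 145
rgb(149, 139, 145) = #958b91.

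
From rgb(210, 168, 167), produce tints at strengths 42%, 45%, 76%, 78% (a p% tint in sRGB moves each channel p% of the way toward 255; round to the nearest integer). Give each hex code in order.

#E5CDCC, #E6CFCF, #F4EAEA, #F5ECEC

42%: (210 + 18.9 = 228.9→229, 168 + 36.54 = 204.54→205, 167 + 36.96 = 203.96→204) → #E5CDCC
45%: (210 + 20.25 = 230.25→230, 168 + 39.15 = 207.15→207, 167 + 39.6 = 206.6→207) → #E6CFCF
76%: (210 + 34.2 = 244.2→244, 168 + 66.12 = 234.12→234, 167 + 66.88 = 233.88→234) → #F4EAEA
78%: (210 + 35.1 = 245.1→245, 168 + 67.86 = 235.86→236, 167 + 68.64 = 235.64→236) → #F5ECEC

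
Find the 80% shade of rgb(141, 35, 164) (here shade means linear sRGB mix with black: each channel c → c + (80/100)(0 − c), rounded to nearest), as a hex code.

An 80% shade moves each channel 80% toward 0:
  R: 141 − 112.8 = 28.2 → 28
  G: 35 − 28 = 7 → 7
  B: 164 + 0.8×(0−164) = 164 − 131.2 = 32.8 → 33
rgb(28, 7, 33) = #1C0721.

#1C0721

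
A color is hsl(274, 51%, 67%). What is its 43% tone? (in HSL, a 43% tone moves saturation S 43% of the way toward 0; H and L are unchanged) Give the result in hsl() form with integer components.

S moves 43% from 51 toward 0: 51 − 21.93 = 29.07 → 29.
H and L are unchanged.

hsl(274, 29%, 67%)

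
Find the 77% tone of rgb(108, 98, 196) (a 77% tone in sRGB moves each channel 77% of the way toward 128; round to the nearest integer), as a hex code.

#7B7990

Lerp each channel 77% toward 128:
  R: 108 + 0.77×(128−108) = 108 + 15.4 = 123.4 → 123
  G: 98 + 0.77×(128−98) = 98 + 23.1 = 121.1 → 121
  B: 196 + 0.77×(128−196) = 196 − 52.36 = 143.64 → 144
rgb(123, 121, 144) = #7B7990.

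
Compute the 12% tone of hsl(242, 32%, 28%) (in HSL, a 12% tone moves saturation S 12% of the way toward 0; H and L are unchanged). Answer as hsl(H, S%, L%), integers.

hsl(242, 28%, 28%)

S moves 12% from 32 toward 0: 32 − 3.84 = 28.16 → 28.
H and L are unchanged.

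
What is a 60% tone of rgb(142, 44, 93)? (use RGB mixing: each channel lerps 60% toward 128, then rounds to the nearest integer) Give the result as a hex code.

Lerp each channel 60% toward 128:
  R: 142 − 8.4 = 133.6 → 134
  G: 44 + 50.4 = 94.4 → 94
  B: 93 + 21 = 114 → 114
rgb(134, 94, 114) = #865E72.

#865E72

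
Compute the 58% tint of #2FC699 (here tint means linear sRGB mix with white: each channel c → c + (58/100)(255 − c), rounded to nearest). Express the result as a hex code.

#2FC699 is rgb(47, 198, 153).
Lerp each channel 58% toward 255:
  R: 47 + 0.58×(255−47) = 47 + 120.64 = 167.64 → 168
  G: 198 + 0.58×(255−198) = 198 + 33.06 = 231.06 → 231
  B: 153 + 0.58×(255−153) = 153 + 59.16 = 212.16 → 212
rgb(168, 231, 212) = #A8E7D4.

#A8E7D4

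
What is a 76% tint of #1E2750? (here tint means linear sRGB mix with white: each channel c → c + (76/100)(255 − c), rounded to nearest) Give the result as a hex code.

#1E2750 is rgb(30, 39, 80).
A 76% tint moves each channel 76% toward 255:
  R: 30 + 0.76×(255−30) = 30 + 171 = 201 → 201
  G: 39 + 0.76×(255−39) = 39 + 164.16 = 203.16 → 203
  B: 80 + 0.76×(255−80) = 80 + 133 = 213 → 213
rgb(201, 203, 213) = #C9CBD5.

#C9CBD5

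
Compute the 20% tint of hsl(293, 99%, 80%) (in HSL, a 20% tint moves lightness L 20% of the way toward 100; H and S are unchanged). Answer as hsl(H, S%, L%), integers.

L moves 20% from 80 toward 100: 80 + 4 = 84 → 84.
H and S are unchanged.

hsl(293, 99%, 84%)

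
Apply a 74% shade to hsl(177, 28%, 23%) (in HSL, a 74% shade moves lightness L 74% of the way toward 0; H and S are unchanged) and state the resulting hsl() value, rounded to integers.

hsl(177, 28%, 6%)

L moves 74% from 23 toward 0: 23 − 17.02 = 5.98 → 6.
H and S are unchanged.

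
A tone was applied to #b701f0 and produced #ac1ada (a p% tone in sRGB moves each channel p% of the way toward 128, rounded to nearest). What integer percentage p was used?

#b701f0 is rgb(183, 1, 240); #ac1ada is rgb(172, 26, 218).
On the G channel (widest range): 26 ≈ 1 + (p/100)(128 − 1), so p ≈ 100×(26 − 1)/(128 − 1) = 2500/127 = 19.69.
p = 20 reproduces all three channels after rounding.

20%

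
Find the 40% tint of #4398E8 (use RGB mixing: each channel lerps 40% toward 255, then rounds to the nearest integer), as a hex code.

#8EC1F1

#4398E8 is rgb(67, 152, 232).
Lerp each channel 40% toward 255:
  R: 67 + 75.2 = 142.2 → 142
  G: 152 + 0.4×(255−152) = 152 + 41.2 = 193.2 → 193
  B: 232 + 0.4×(255−232) = 232 + 9.2 = 241.2 → 241
rgb(142, 193, 241) = #8EC1F1.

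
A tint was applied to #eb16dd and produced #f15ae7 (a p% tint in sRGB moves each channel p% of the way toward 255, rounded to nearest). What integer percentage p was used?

29%

#eb16dd is rgb(235, 22, 221); #f15ae7 is rgb(241, 90, 231).
On the G channel (widest range): 90 ≈ 22 + (p/100)(255 − 22), so p ≈ 100×(90 − 22)/(255 − 22) = 6800/233 = 29.18.
p = 29 reproduces all three channels after rounding.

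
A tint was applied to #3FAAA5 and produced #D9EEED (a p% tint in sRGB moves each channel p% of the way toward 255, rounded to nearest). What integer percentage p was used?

80%

#3FAAA5 is rgb(63, 170, 165); #D9EEED is rgb(217, 238, 237).
On the R channel (widest range): 217 ≈ 63 + (p/100)(255 − 63), so p ≈ 100×(217 − 63)/(255 − 63) = 15400/192 = 80.21.
p = 80 reproduces all three channels after rounding.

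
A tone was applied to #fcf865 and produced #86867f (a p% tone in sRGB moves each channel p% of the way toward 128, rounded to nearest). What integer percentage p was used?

95%

#fcf865 is rgb(252, 248, 101); #86867f is rgb(134, 134, 127).
On the R channel (widest range): 134 ≈ 252 + (p/100)(128 − 252), so p ≈ 100×(134 − 252)/(128 − 252) = -11800/-124 = 95.16.
p = 95 reproduces all three channels after rounding.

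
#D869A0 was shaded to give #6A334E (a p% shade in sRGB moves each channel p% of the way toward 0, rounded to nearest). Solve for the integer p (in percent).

51%

#D869A0 is rgb(216, 105, 160); #6A334E is rgb(106, 51, 78).
On the R channel (widest range): 106 ≈ 216 + (p/100)(0 − 216), so p ≈ 100×(106 − 216)/(0 − 216) = -11000/-216 = 50.93.
p = 51 reproduces all three channels after rounding.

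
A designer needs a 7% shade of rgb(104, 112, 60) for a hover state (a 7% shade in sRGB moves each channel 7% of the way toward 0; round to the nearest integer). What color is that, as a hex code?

A 7% shade moves each channel 7% toward 0:
  R: 104 + 0.07×(0−104) = 104 − 7.28 = 96.72 → 97
  G: 112 + 0.07×(0−112) = 112 − 7.84 = 104.16 → 104
  B: 60 + 0.07×(0−60) = 60 − 4.2 = 55.8 → 56
rgb(97, 104, 56) = #616838.

#616838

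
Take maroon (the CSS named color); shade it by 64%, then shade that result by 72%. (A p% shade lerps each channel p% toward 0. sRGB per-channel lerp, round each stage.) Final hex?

CSS maroon is rgb(128, 0, 0).
A 64% shade moves each channel 64% toward 0:
  R: 128 − 81.92 = 46.08 → 46
  G: 0 + 0.64×(0−0) = 0 + 0 = 0 → 0
  B: 0 + 0.64×(0−0) = 0 + 0 = 0 → 0
After the shade: rgb(46, 0, 0) = #2e0000.
Per channel, c → c + 0.72(0 − c):
  R: 46 − 33.12 = 12.88 → 13
  G: 0 + 0 = 0 → 0
  B: 0 + 0 = 0 → 0
rgb(13, 0, 0) = #0d0000.

#0d0000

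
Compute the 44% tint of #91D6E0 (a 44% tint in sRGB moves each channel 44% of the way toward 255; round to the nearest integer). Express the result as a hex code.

#C1E8EE

#91D6E0 is rgb(145, 214, 224).
A 44% tint moves each channel 44% toward 255:
  R: 145 + 0.44×(255−145) = 145 + 48.4 = 193.4 → 193
  G: 214 + 0.44×(255−214) = 214 + 18.04 = 232.04 → 232
  B: 224 + 13.64 = 237.64 → 238
rgb(193, 232, 238) = #C1E8EE.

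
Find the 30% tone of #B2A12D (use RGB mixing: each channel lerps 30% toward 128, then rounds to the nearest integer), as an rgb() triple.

#B2A12D is rgb(178, 161, 45).
A 30% tone moves each channel 30% toward 128:
  R: 178 + 0.3×(128−178) = 178 − 15 = 163 → 163
  G: 161 − 9.9 = 151.1 → 151
  B: 45 + 0.3×(128−45) = 45 + 24.9 = 69.9 → 70

rgb(163, 151, 70)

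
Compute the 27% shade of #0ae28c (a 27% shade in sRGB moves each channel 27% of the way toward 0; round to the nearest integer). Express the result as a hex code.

#0ae28c is rgb(10, 226, 140).
Lerp each channel 27% toward 0:
  R: 10 + 0.27×(0−10) = 10 − 2.7 = 7.3 → 7
  G: 226 − 61.02 = 164.98 → 165
  B: 140 + 0.27×(0−140) = 140 − 37.8 = 102.2 → 102
rgb(7, 165, 102) = #07a566.

#07a566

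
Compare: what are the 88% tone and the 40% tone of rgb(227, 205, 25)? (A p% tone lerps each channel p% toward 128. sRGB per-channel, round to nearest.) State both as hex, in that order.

88% tone:
  R: 227 − 87.12 = 139.88 → 140
  G: 205 + 0.88×(128−205) = 205 − 67.76 = 137.24 → 137
  B: 25 + 0.88×(128−25) = 25 + 90.64 = 115.64 → 116
  → #8c8974
40% tone:
  R: 227 + 0.4×(128−227) = 227 − 39.6 = 187.4 → 187
  G: 205 + 0.4×(128−205) = 205 − 30.8 = 174.2 → 174
  B: 25 + 41.2 = 66.2 → 66
  → #bbae42

#8c8974, #bbae42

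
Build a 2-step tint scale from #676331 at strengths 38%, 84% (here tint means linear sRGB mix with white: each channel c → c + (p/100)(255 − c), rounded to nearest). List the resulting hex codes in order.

#676331 is rgb(103, 99, 49).
38%: (103 + 57.76 = 160.76→161, 99 + 59.28 = 158.28→158, 49 + 78.28 = 127.28→127) → #A19E7F
84%: (103 + 127.68 = 230.68→231, 99 + 131.04 = 230.04→230, 49 + 173.04 = 222.04→222) → #E7E6DE

#A19E7F, #E7E6DE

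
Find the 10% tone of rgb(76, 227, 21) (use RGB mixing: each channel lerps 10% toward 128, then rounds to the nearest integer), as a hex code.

#51D920

Lerp each channel 10% toward 128:
  R: 76 + 0.1×(128−76) = 76 + 5.2 = 81.2 → 81
  G: 227 + 0.1×(128−227) = 227 − 9.9 = 217.1 → 217
  B: 21 + 0.1×(128−21) = 21 + 10.7 = 31.7 → 32
rgb(81, 217, 32) = #51D920.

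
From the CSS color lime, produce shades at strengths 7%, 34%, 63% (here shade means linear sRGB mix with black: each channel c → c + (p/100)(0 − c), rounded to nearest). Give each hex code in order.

#00ED00, #00A800, #005E00

CSS lime is rgb(0, 255, 0).
7%: (0→0, 255 − 17.85 = 237.15→237, 0→0) → #00ED00
34%: (0→0, 255 − 86.7 = 168.3→168, 0→0) → #00A800
63%: (0→0, 255 − 160.65 = 94.35→94, 0→0) → #005E00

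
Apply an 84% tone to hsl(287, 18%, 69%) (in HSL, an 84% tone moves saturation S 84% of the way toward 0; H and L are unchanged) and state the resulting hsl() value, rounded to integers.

hsl(287, 3%, 69%)

S moves 84% from 18 toward 0: 18 − 15.12 = 2.88 → 3.
H and L are unchanged.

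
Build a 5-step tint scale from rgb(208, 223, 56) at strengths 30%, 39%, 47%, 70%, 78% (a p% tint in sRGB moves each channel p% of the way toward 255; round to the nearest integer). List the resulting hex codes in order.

30%: (208 + 14.1 = 222.1→222, 223 + 9.6 = 232.6→233, 56 + 59.7 = 115.7→116) → #DEE974
39%: (208 + 18.33 = 226.33→226, 223 + 12.48 = 235.48→235, 56 + 77.61 = 133.61→134) → #E2EB86
47%: (208 + 22.09 = 230.09→230, 223 + 15.04 = 238.04→238, 56 + 93.53 = 149.53→150) → #E6EE96
70%: (208 + 32.9 = 240.9→241, 223 + 22.4 = 245.4→245, 56 + 139.3 = 195.3→195) → #F1F5C3
78%: (208 + 36.66 = 244.66→245, 223 + 24.96 = 247.96→248, 56 + 155.22 = 211.22→211) → #F5F8D3

#DEE974, #E2EB86, #E6EE96, #F1F5C3, #F5F8D3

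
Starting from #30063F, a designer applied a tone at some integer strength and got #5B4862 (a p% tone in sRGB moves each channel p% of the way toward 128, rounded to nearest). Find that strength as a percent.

54%

#30063F is rgb(48, 6, 63); #5B4862 is rgb(91, 72, 98).
On the G channel (widest range): 72 ≈ 6 + (p/100)(128 − 6), so p ≈ 100×(72 − 6)/(128 − 6) = 6600/122 = 54.10.
p = 54 reproduces all three channels after rounding.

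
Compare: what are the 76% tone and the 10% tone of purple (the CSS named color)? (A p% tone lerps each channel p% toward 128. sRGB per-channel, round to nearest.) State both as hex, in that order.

#806180, #800d80

CSS purple is rgb(128, 0, 128).
76% tone:
  R: 128 + 0 = 128 → 128
  G: 0 + 0.76×(128−0) = 0 + 97.28 = 97.28 → 97
  B: 128 + 0.76×(128−128) = 128 + 0 = 128 → 128
  → #806180
10% tone:
  R: 128 + 0.1×(128−128) = 128 + 0 = 128 → 128
  G: 0 + 12.8 = 12.8 → 13
  B: 128 + 0 = 128 → 128
  → #800d80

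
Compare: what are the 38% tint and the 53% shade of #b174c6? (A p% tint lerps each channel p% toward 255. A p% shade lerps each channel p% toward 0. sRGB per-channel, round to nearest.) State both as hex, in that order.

#cfa9dc, #53375d

#b174c6 is rgb(177, 116, 198).
38% tint:
  R: 177 + 0.38×(255−177) = 177 + 29.64 = 206.64 → 207
  G: 116 + 0.38×(255−116) = 116 + 52.82 = 168.82 → 169
  B: 198 + 0.38×(255−198) = 198 + 21.66 = 219.66 → 220
  → #cfa9dc
53% shade:
  R: 177 + 0.53×(0−177) = 177 − 93.81 = 83.19 → 83
  G: 116 + 0.53×(0−116) = 116 − 61.48 = 54.52 → 55
  B: 198 + 0.53×(0−198) = 198 − 104.94 = 93.06 → 93
  → #53375d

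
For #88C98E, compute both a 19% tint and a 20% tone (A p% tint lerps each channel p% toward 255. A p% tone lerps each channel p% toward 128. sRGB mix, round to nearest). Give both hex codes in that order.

#88C98E is rgb(136, 201, 142).
19% tint:
  R: 136 + 22.61 = 158.61 → 159
  G: 201 + 10.26 = 211.26 → 211
  B: 142 + 21.47 = 163.47 → 163
  → #9FD3A3
20% tone:
  R: 136 + 0.2×(128−136) = 136 − 1.6 = 134.4 → 134
  G: 201 − 14.6 = 186.4 → 186
  B: 142 − 2.8 = 139.2 → 139
  → #86BA8B

#9FD3A3, #86BA8B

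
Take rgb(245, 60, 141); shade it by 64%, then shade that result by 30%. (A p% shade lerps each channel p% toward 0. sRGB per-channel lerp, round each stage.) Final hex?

Lerp each channel 64% toward 0:
  R: 245 + 0.64×(0−245) = 245 − 156.8 = 88.2 → 88
  G: 60 + 0.64×(0−60) = 60 − 38.4 = 21.6 → 22
  B: 141 + 0.64×(0−141) = 141 − 90.24 = 50.76 → 51
After the shade: rgb(88, 22, 51) = #581633.
A 30% shade moves each channel 30% toward 0:
  R: 88 − 26.4 = 61.6 → 62
  G: 22 − 6.6 = 15.4 → 15
  B: 51 − 15.3 = 35.7 → 36
rgb(62, 15, 36) = #3e0f24.

#3e0f24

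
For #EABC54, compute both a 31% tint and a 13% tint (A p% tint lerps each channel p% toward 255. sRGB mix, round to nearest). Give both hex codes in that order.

#F1D189, #EDC56A

#EABC54 is rgb(234, 188, 84).
31% tint:
  R: 234 + 0.31×(255−234) = 234 + 6.51 = 240.51 → 241
  G: 188 + 0.31×(255−188) = 188 + 20.77 = 208.77 → 209
  B: 84 + 53.01 = 137.01 → 137
  → #F1D189
13% tint:
  R: 234 + 0.13×(255−234) = 234 + 2.73 = 236.73 → 237
  G: 188 + 0.13×(255−188) = 188 + 8.71 = 196.71 → 197
  B: 84 + 0.13×(255−84) = 84 + 22.23 = 106.23 → 106
  → #EDC56A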